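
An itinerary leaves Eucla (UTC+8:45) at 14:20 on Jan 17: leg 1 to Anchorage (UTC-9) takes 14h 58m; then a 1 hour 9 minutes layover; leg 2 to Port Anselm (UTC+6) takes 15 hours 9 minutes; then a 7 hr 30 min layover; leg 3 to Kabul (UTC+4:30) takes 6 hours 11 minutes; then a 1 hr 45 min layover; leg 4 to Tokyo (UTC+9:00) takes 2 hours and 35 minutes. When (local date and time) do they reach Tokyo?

Convert departure to UTC: 14:20 − 8:45 = 05:35 UTC on Jan 17.
Add 14 hours and 58 minutes leg 1 → 20:33 UTC.
Add 1 hour 9 minutes layover in Anchorage → 21:42 UTC.
Add 15 hours and 9 minutes leg 2 → 12:51 UTC (Jan 18).
Add 7 hours and 30 minutes layover in Port Anselm → 20:21 UTC.
Add 6 hours 11 minutes leg 3 → 02:32 UTC (Jan 19).
Add 1 hour and 45 minutes layover in Kabul → 04:17 UTC.
Add 2 hours 35 minutes leg 4 → 06:52 UTC.
Tokyo is UTC+9:00, so local arrival = 06:52 + 9:00 = 15:52 on Jan 19.

15:52 on January 19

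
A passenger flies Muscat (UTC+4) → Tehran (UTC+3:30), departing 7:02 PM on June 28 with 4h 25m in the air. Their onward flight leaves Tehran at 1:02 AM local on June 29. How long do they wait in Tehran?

2 hours 5 minutes

Convert departure to UTC: 7:02 PM − 4:00 = 3:02 PM UTC on Jun 28.
Add 4 hours and 25 minutes flight time → 7:27 PM UTC.
Tehran is UTC+3:30, so local arrival = 7:27 PM + 3:30 = 10:57 PM on Jun 28.
Layover = 1:02 AM − 10:57 PM (+1 day) = 2 hours 5 minutes.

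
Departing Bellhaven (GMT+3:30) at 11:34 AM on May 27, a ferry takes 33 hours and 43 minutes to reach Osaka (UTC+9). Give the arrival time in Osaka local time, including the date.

Convert departure to UTC: 11:34 AM − 3:30 = 8:04 AM UTC on May 27.
Add 33 hours and 43 minutes travel time → 5:47 PM UTC (May 28).
Osaka is UTC+9:00, so local arrival = 5:47 PM + 9:00 = 2:47 AM on May 29.

2:47 AM on May 29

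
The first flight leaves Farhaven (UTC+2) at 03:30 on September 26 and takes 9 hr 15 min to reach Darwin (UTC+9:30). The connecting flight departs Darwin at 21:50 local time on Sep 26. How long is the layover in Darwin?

1 hour 35 minutes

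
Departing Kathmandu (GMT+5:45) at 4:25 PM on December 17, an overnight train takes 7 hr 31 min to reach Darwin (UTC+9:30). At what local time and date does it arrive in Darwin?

3:41 AM on December 18

Convert departure to UTC: 4:25 PM − 5:45 = 10:40 AM UTC on Dec 17.
Add 7 hours and 31 minutes travel time → 6:11 PM UTC.
Darwin is UTC+9:30, so local arrival = 6:11 PM + 9:30 = 3:41 AM on Dec 18.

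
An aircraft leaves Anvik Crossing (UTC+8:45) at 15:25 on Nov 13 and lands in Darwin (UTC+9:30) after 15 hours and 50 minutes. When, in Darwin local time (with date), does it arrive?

08:00 on November 14

Convert departure to UTC: 15:25 − 8:45 = 06:40 UTC on Nov 13.
Add 15 hours and 50 minutes travel time → 22:30 UTC.
Darwin is UTC+9:30, so local arrival = 22:30 + 9:30 = 08:00 on Nov 14.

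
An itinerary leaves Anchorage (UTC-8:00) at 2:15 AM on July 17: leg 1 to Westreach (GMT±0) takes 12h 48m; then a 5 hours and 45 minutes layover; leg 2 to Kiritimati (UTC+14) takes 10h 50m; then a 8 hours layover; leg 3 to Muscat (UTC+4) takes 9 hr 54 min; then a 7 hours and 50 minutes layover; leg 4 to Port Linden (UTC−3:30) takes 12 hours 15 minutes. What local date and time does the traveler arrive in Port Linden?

Convert departure to UTC: 2:15 AM + 8:00 = 10:15 AM UTC on Jul 17.
Add 12 hours 48 minutes leg 1 → 11:03 PM UTC.
Add 5 hours 45 minutes layover in Westreach → 4:48 AM UTC (Jul 18).
Add 10 hours and 50 minutes leg 2 → 3:38 PM UTC.
Add 8 hours layover in Kiritimati → 11:38 PM UTC.
Add 9 hours 54 minutes leg 3 → 9:32 AM UTC (Jul 19).
Add 7 hours and 50 minutes layover in Muscat → 5:22 PM UTC.
Add 12 hours 15 minutes leg 4 → 5:37 AM UTC (Jul 20).
Port Linden is UTC−3:30, so local arrival = 5:37 AM − 3:30 = 2:07 AM on Jul 20.

2:07 AM on Jul 20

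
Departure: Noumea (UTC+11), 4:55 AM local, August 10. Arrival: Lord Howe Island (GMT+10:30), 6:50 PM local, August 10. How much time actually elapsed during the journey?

14 hours 25 minutes

Lord Howe Island is 0:30 behind Noumea.
Clock-face elapsed time (ignoring zones) is 13 hours 55 minutes.
Actual elapsed = 13 hours 55 minutes + 0:30 = 14 hours 25 minutes.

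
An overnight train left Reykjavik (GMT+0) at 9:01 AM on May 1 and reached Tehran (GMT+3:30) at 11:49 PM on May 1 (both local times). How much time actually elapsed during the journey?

11 hours 18 minutes

Departure is already UTC: 9:01 AM on May 1.
Arrival in UTC: 11:49 PM − 3:30 = 8:19 PM on May 1.
Elapsed = 8:19 PM − 9:01 AM = 11 hours 18 minutes.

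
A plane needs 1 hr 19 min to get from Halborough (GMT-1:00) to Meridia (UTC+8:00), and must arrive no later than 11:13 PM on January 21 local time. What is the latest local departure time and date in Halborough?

12:54 PM on January 21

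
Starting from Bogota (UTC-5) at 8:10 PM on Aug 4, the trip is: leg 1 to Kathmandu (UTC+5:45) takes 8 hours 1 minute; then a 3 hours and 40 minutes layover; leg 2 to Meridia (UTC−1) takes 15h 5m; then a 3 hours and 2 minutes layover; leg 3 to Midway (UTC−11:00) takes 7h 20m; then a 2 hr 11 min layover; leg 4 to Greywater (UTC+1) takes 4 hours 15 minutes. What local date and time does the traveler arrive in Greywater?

9:44 PM on Aug 6

Convert departure to UTC: 8:10 PM + 5:00 = 1:10 AM UTC on Aug 5.
Add 8 hours and 1 minute leg 1 → 9:11 AM UTC.
Add 3 hours and 40 minutes layover in Kathmandu → 12:51 PM UTC.
Add 15 hours 5 minutes leg 2 → 3:56 AM UTC (Aug 6).
Add 3 hours and 2 minutes layover in Meridia → 6:58 AM UTC.
Add 7 hours 20 minutes leg 3 → 2:18 PM UTC.
Add 2 hours 11 minutes layover in Midway → 4:29 PM UTC.
Add 4 hours and 15 minutes leg 4 → 8:44 PM UTC.
Greywater is UTC+1:00, so local arrival = 8:44 PM + 1:00 = 9:44 PM on Aug 6.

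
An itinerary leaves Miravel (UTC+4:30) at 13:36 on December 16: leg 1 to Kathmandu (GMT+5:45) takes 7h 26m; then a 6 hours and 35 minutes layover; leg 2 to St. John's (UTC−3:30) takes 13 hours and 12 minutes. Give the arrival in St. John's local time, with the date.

Convert departure to UTC: 13:36 − 4:30 = 09:06 UTC on Dec 16.
Add 7 hours 26 minutes leg 1 → 16:32 UTC.
Add 6 hours and 35 minutes layover in Kathmandu → 23:07 UTC.
Add 13 hours and 12 minutes leg 2 → 12:19 UTC (Dec 17).
St. John's is UTC−3:30, so local arrival = 12:19 − 3:30 = 08:49 on Dec 17.

08:49 on December 17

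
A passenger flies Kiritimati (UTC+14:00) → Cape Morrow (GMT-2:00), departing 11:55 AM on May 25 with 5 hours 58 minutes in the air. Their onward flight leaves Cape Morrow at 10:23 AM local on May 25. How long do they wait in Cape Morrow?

8 hours 30 minutes

Convert departure to UTC: 11:55 AM − 14:00 = 9:55 PM UTC on May 24.
Add 5 hours and 58 minutes flight time → 3:53 AM UTC (May 25).
Cape Morrow is UTC−2:00, so local arrival = 3:53 AM − 2:00 = 1:53 AM on May 25.
Layover = 10:23 AM − 1:53 AM = 8 hours 30 minutes.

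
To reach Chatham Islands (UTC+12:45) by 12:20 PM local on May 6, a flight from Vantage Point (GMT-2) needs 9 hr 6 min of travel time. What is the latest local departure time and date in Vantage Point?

12:29 PM on May 5

Target arrival in UTC: 12:20 PM − 12:45 = 11:35 PM on May 5.
Subtract 9 hours 6 minutes → departure 2:29 PM UTC on May 5.
Vantage Point is UTC−2:00: 2:29 PM − 2:00 = 12:29 PM on May 5.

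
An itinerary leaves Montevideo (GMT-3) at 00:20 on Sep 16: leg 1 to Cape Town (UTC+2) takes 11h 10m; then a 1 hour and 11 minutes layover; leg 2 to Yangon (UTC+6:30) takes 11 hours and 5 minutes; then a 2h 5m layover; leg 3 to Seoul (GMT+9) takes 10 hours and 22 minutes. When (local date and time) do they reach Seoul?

Convert departure to UTC: 00:20 + 3:00 = 03:20 UTC on Sep 16.
Add 11 hours 10 minutes leg 1 → 14:30 UTC.
Add 1 hour 11 minutes layover in Cape Town → 15:41 UTC.
Add 11 hours and 5 minutes leg 2 → 02:46 UTC (Sep 17).
Add 2 hours and 5 minutes layover in Yangon → 04:51 UTC.
Add 10 hours and 22 minutes leg 3 → 15:13 UTC.
Seoul is UTC+9:00, so local arrival = 15:13 + 9:00 = 00:13 on Sep 18.

00:13 on Sep 18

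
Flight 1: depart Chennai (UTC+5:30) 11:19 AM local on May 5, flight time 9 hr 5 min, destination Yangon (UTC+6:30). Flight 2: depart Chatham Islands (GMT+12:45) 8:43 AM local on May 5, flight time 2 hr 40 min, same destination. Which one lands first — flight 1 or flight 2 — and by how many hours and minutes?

Flight 1 in UTC: 11:19 AM − 5:30 = 5:49 AM on May 5.
+9 hours 5 minutes → arrive 2:54 PM UTC on May 5.
Flight 2 in UTC: 8:43 AM − 12:45 = 7:58 PM on May 4.
+2 hours and 40 minutes → arrive 10:38 PM UTC on May 4.
Flight 2 lands earlier by 16 hours 16 minutes.

the second, by 16 hours 16 minutes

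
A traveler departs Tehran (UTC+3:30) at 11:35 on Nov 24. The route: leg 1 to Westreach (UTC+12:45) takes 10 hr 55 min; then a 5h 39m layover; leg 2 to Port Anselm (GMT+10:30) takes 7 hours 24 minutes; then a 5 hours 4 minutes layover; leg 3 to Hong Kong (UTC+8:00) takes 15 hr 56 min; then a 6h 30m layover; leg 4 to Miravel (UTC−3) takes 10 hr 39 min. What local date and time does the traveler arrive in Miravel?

Convert departure to UTC: 11:35 − 3:30 = 08:05 UTC on Nov 24.
Add 10 hours and 55 minutes leg 1 → 19:00 UTC.
Add 5 hours 39 minutes layover in Westreach → 00:39 UTC (Nov 25).
Add 7 hours 24 minutes leg 2 → 08:03 UTC.
Add 5 hours and 4 minutes layover in Port Anselm → 13:07 UTC.
Add 15 hours 56 minutes leg 3 → 05:03 UTC (Nov 26).
Add 6 hours and 30 minutes layover in Hong Kong → 11:33 UTC.
Add 10 hours and 39 minutes leg 4 → 22:12 UTC.
Miravel is UTC−3:00, so local arrival = 22:12 − 3:00 = 19:12 on Nov 26.

19:12 on November 26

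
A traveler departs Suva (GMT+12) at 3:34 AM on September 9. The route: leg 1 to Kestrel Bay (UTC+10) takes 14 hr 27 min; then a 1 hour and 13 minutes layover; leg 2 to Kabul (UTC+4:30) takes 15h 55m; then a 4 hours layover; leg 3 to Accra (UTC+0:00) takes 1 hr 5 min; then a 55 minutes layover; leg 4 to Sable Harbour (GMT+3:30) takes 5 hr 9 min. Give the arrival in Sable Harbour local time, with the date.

1:48 PM on September 10

Convert departure to UTC: 3:34 AM − 12:00 = 3:34 PM UTC on Sep 8.
Add 14 hours 27 minutes leg 1 → 6:01 AM UTC (Sep 9).
Add 1 hour and 13 minutes layover in Kestrel Bay → 7:14 AM UTC.
Add 15 hours 55 minutes leg 2 → 11:09 PM UTC.
Add 4 hours layover in Kabul → 3:09 AM UTC (Sep 10).
Add 1 hour 5 minutes leg 3 → 4:14 AM UTC.
Add 55 minutes layover in Accra → 5:09 AM UTC.
Add 5 hours 9 minutes leg 4 → 10:18 AM UTC.
Sable Harbour is UTC+3:30, so local arrival = 10:18 AM + 3:30 = 1:48 PM on Sep 10.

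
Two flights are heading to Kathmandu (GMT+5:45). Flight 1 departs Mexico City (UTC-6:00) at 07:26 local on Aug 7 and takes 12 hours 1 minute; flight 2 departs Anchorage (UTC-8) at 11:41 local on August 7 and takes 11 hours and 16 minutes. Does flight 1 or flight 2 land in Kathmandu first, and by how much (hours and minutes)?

the first, by 5 hours 30 minutes

Flight 1 in UTC: 07:26 + 6:00 = 13:26 on Aug 7.
+12 hours and 1 minute → arrive 01:27 UTC on Aug 8.
Flight 2 in UTC: 11:41 + 8:00 = 19:41 on Aug 7.
+11 hours 16 minutes → arrive 06:57 UTC on Aug 8.
Flight 1 lands earlier by 5 hours 30 minutes.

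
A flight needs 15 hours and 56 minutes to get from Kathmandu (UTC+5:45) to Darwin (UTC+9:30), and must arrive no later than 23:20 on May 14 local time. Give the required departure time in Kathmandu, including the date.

Target arrival in UTC: 23:20 − 9:30 = 13:50 on May 14.
Subtract 15 hours 56 minutes → departure 21:54 UTC on May 13.
Kathmandu is UTC+5:45: 21:54 + 5:45 = 03:39 on May 14.

03:39 on May 14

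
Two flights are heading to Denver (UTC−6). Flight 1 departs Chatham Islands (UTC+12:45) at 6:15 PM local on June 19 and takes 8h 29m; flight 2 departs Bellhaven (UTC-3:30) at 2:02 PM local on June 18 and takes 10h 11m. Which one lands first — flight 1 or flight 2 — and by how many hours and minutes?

Flight 1 in UTC: 6:15 PM − 12:45 = 5:30 AM on Jun 19.
+8 hours and 29 minutes → arrive 1:59 PM UTC on Jun 19.
Flight 2 in UTC: 2:02 PM + 3:30 = 5:32 PM on Jun 18.
+10 hours 11 minutes → arrive 3:43 AM UTC on Jun 19.
Flight 2 lands earlier by 10 hours 16 minutes.

the second, by 10 hours 16 minutes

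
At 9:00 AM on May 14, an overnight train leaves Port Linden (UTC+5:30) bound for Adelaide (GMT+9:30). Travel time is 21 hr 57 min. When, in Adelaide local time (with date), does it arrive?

Convert departure to UTC: 9:00 AM − 5:30 = 3:30 AM UTC on May 14.
Add 21 hours 57 minutes travel time → 1:27 AM UTC (May 15).
Adelaide is UTC+9:30, so local arrival = 1:27 AM + 9:30 = 10:57 AM on May 15.

10:57 AM on May 15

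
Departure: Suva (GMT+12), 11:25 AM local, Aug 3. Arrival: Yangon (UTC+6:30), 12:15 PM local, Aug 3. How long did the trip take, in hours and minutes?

Departure in UTC: 11:25 AM − 12:00 = 11:25 PM on Aug 2.
Arrival in UTC: 12:15 PM − 6:30 = 5:45 AM on Aug 3.
Elapsed = 5:45 AM − 11:25 PM (+1 day) = 6 hours 20 minutes.

6 hours 20 minutes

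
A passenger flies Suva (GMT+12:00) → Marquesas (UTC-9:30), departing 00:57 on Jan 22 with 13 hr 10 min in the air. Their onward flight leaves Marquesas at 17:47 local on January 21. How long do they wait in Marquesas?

1 hour 10 minutes

Convert departure to UTC: 00:57 − 12:00 = 12:57 UTC on Jan 21.
Add 13 hours and 10 minutes flight time → 02:07 UTC (Jan 22).
Marquesas is UTC−9:30, so local arrival = 02:07 − 9:30 = 16:37 on Jan 21.
Layover = 17:47 − 16:37 = 1 hour 10 minutes.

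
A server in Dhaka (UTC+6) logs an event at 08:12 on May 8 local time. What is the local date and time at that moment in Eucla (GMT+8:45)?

In UTC: 08:12 − 6:00 = 02:12 on May 8.
Eucla is UTC+8:45: 02:12 + 8:45 = 10:57 on May 8.

10:57 on May 8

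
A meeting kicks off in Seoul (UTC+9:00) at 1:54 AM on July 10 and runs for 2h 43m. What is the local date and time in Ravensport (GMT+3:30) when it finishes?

Ravensport is 5:30 behind Seoul.
After 2 hours 43 minutes it is 4:37 AM in Seoul.
Shift by the zone difference: 4:37 AM − 5:30 = 11:07 PM on Jul 9 in Ravensport.

11:07 PM on July 9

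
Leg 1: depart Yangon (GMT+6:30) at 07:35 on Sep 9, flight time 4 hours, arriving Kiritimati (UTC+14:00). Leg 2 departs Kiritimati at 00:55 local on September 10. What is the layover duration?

Convert departure to UTC: 07:35 − 6:30 = 01:05 UTC on Sep 9.
Add 4 hours flight time → 05:05 UTC.
Kiritimati is UTC+14:00, so local arrival = 05:05 + 14:00 = 19:05 on Sep 9.
Layover = 00:55 − 19:05 (+1 day) = 5 hours 50 minutes.

5 hours 50 minutes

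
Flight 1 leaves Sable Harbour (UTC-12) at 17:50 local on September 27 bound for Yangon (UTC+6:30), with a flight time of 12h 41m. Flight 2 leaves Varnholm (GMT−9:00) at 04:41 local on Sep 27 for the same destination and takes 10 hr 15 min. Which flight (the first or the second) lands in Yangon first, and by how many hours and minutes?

the second, by 18 hours 35 minutes

Flight 1 in UTC: 17:50 + 12:00 = 05:50 on Sep 28.
+12 hours 41 minutes → arrive 18:31 UTC on Sep 28.
Flight 2 in UTC: 04:41 + 9:00 = 13:41 on Sep 27.
+10 hours 15 minutes → arrive 23:56 UTC on Sep 27.
Flight 2 lands earlier by 18 hours 35 minutes.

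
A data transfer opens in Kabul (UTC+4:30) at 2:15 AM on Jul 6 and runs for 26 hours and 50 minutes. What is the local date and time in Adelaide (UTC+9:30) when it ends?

Convert start to UTC: 2:15 AM − 4:30 = 9:45 PM UTC on Jul 5.
Add 26 hours 50 minutes duration → 12:35 AM UTC (Jul 7).
Adelaide is UTC+9:30, so local end time = 12:35 AM + 9:30 = 10:05 AM on Jul 7.

10:05 AM on July 7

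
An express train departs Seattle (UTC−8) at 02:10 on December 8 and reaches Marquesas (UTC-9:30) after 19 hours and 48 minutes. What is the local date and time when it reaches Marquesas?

Convert departure to UTC: 02:10 + 8:00 = 10:10 UTC on Dec 8.
Add 19 hours and 48 minutes travel time → 05:58 UTC (Dec 9).
Marquesas is UTC−9:30, so local arrival = 05:58 − 9:30 = 20:28 on Dec 8.

20:28 on December 8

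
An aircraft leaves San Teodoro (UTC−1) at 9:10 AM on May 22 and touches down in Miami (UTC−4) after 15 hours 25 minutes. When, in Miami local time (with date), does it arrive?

9:35 PM on May 22

Convert departure to UTC: 9:10 AM + 1:00 = 10:10 AM UTC on May 22.
Add 15 hours 25 minutes travel time → 1:35 AM UTC (May 23).
Miami is UTC−4:00, so local arrival = 1:35 AM − 4:00 = 9:35 PM on May 22.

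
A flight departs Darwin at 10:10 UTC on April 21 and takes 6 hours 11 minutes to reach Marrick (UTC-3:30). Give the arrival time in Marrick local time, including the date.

Departure is given in UTC: 10:10 on Apr 21.
Add 6 hours and 11 minutes → 16:21 UTC.
Marrick is UTC−3:30: 16:21 − 3:30 = 12:51 on Apr 21.

12:51 on Apr 21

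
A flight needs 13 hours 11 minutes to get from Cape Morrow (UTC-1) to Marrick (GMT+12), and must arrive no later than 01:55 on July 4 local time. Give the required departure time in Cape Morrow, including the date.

23:44 on July 2

Target arrival in UTC: 01:55 − 12:00 = 13:55 on Jul 3.
Subtract 13 hours and 11 minutes → departure 00:44 UTC on Jul 3.
Cape Morrow is UTC−1:00: 00:44 − 1:00 = 23:44 on Jul 2.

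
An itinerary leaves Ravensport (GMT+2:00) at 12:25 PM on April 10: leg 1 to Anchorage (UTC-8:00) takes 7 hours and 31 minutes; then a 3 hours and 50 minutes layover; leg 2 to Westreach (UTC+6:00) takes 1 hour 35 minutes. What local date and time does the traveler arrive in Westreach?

5:21 AM on April 11

Convert departure to UTC: 12:25 PM − 2:00 = 10:25 AM UTC on Apr 10.
Add 7 hours 31 minutes leg 1 → 5:56 PM UTC.
Add 3 hours and 50 minutes layover in Anchorage → 9:46 PM UTC.
Add 1 hour 35 minutes leg 2 → 11:21 PM UTC.
Westreach is UTC+6:00, so local arrival = 11:21 PM + 6:00 = 5:21 AM on Apr 11.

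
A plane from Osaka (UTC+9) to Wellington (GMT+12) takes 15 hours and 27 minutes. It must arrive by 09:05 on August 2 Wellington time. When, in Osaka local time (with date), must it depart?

Target arrival in UTC: 09:05 − 12:00 = 21:05 on Aug 1.
Subtract 15 hours and 27 minutes → departure 05:38 UTC on Aug 1.
Osaka is UTC+9:00: 05:38 + 9:00 = 14:38 on Aug 1.

14:38 on Aug 1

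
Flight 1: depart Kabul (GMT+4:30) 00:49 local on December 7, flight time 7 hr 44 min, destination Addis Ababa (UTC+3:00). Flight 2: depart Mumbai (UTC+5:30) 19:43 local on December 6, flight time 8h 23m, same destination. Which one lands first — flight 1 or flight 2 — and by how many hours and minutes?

Flight 1 in UTC: 00:49 − 4:30 = 20:19 on Dec 6.
+7 hours and 44 minutes → arrive 04:03 UTC on Dec 7.
Flight 2 in UTC: 19:43 − 5:30 = 14:13 on Dec 6.
+8 hours 23 minutes → arrive 22:36 UTC on Dec 6.
Flight 2 lands earlier by 5 hours 27 minutes.

the second, by 5 hours 27 minutes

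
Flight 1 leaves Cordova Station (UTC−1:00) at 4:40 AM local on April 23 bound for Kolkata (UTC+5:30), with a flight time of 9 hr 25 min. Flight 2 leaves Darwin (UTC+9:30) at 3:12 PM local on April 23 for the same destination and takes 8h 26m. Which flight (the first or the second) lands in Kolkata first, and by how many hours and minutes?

the second, by 57 minutes

Flight 1 in UTC: 4:40 AM + 1:00 = 5:40 AM on Apr 23.
+9 hours 25 minutes → arrive 3:05 PM UTC on Apr 23.
Flight 2 in UTC: 3:12 PM − 9:30 = 5:42 AM on Apr 23.
+8 hours 26 minutes → arrive 2:08 PM UTC on Apr 23.
Flight 2 lands earlier by 57 minutes.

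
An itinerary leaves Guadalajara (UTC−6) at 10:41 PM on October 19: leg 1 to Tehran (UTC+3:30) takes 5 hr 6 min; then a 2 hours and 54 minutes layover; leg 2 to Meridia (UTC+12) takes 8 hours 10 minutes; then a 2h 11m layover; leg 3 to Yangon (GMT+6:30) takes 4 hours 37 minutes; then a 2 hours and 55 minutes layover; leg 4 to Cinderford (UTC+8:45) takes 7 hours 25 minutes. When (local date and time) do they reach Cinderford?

Convert departure to UTC: 10:41 PM + 6:00 = 4:41 AM UTC on Oct 20.
Add 5 hours 6 minutes leg 1 → 9:47 AM UTC.
Add 2 hours 54 minutes layover in Tehran → 12:41 PM UTC.
Add 8 hours 10 minutes leg 2 → 8:51 PM UTC.
Add 2 hours 11 minutes layover in Meridia → 11:02 PM UTC.
Add 4 hours 37 minutes leg 3 → 3:39 AM UTC (Oct 21).
Add 2 hours and 55 minutes layover in Yangon → 6:34 AM UTC.
Add 7 hours and 25 minutes leg 4 → 1:59 PM UTC.
Cinderford is UTC+8:45, so local arrival = 1:59 PM + 8:45 = 10:44 PM on Oct 21.

10:44 PM on October 21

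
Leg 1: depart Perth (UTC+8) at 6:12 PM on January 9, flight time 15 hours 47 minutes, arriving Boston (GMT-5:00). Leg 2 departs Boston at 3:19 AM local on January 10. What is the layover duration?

6 hours 20 minutes

Convert departure to UTC: 6:12 PM − 8:00 = 10:12 AM UTC on Jan 9.
Add 15 hours and 47 minutes flight time → 1:59 AM UTC (Jan 10).
Boston is UTC−5:00, so local arrival = 1:59 AM − 5:00 = 8:59 PM on Jan 9.
Layover = 3:19 AM − 8:59 PM (+1 day) = 6 hours 20 minutes.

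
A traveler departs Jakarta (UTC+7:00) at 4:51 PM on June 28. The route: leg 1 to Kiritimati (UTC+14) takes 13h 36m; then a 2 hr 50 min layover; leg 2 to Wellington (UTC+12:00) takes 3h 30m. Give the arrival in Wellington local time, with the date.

5:47 PM on Jun 29

Convert departure to UTC: 4:51 PM − 7:00 = 9:51 AM UTC on Jun 28.
Add 13 hours and 36 minutes leg 1 → 11:27 PM UTC.
Add 2 hours and 50 minutes layover in Kiritimati → 2:17 AM UTC (Jun 29).
Add 3 hours and 30 minutes leg 2 → 5:47 AM UTC.
Wellington is UTC+12:00, so local arrival = 5:47 AM + 12:00 = 5:47 PM on Jun 29.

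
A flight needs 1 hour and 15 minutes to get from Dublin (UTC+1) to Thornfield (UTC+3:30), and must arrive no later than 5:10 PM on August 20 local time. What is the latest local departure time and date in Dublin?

1:25 PM on August 20

Target arrival in UTC: 5:10 PM − 3:30 = 1:40 PM on Aug 20.
Subtract 1 hour and 15 minutes → departure 12:25 PM UTC on Aug 20.
Dublin is UTC+1:00: 12:25 PM + 1:00 = 1:25 PM on Aug 20.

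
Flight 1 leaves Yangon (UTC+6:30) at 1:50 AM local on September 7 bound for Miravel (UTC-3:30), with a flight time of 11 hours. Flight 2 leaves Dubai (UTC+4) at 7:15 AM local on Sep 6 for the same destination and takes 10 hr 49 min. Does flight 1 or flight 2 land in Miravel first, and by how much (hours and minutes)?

Flight 1 in UTC: 1:50 AM − 6:30 = 7:20 PM on Sep 6.
+11 hours → arrive 6:20 AM UTC on Sep 7.
Flight 2 in UTC: 7:15 AM − 4:00 = 3:15 AM on Sep 6.
+10 hours 49 minutes → arrive 2:04 PM UTC on Sep 6.
Flight 2 lands earlier by 16 hours 16 minutes.

the second, by 16 hours 16 minutes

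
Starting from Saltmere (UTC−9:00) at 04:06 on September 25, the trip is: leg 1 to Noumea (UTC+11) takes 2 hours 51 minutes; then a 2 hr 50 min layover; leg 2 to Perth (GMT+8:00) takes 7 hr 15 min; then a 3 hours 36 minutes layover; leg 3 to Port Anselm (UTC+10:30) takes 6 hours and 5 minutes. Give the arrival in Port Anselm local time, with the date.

Convert departure to UTC: 04:06 + 9:00 = 13:06 UTC on Sep 25.
Add 2 hours and 51 minutes leg 1 → 15:57 UTC.
Add 2 hours 50 minutes layover in Noumea → 18:47 UTC.
Add 7 hours and 15 minutes leg 2 → 02:02 UTC (Sep 26).
Add 3 hours 36 minutes layover in Perth → 05:38 UTC.
Add 6 hours 5 minutes leg 3 → 11:43 UTC.
Port Anselm is UTC+10:30, so local arrival = 11:43 + 10:30 = 22:13 on Sep 26.

22:13 on Sep 26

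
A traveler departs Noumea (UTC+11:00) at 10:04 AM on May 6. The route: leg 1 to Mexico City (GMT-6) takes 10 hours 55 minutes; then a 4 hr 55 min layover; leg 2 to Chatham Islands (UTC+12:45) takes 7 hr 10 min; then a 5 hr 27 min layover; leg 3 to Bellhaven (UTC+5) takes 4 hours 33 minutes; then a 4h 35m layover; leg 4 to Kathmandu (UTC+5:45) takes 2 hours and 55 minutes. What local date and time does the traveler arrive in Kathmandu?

Convert departure to UTC: 10:04 AM − 11:00 = 11:04 PM UTC on May 5.
Add 10 hours and 55 minutes leg 1 → 9:59 AM UTC (May 6).
Add 4 hours and 55 minutes layover in Mexico City → 2:54 PM UTC.
Add 7 hours and 10 minutes leg 2 → 10:04 PM UTC.
Add 5 hours 27 minutes layover in Chatham Islands → 3:31 AM UTC (May 7).
Add 4 hours and 33 minutes leg 3 → 8:04 AM UTC.
Add 4 hours 35 minutes layover in Bellhaven → 12:39 PM UTC.
Add 2 hours 55 minutes leg 4 → 3:34 PM UTC.
Kathmandu is UTC+5:45, so local arrival = 3:34 PM + 5:45 = 9:19 PM on May 7.

9:19 PM on May 7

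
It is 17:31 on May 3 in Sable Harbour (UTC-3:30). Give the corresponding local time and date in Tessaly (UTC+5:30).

Tessaly is 9:00 ahead of Sable Harbour.
Shift by the zone difference: 17:31 + 9:00 = 02:31 on May 4 in Tessaly.

02:31 on May 4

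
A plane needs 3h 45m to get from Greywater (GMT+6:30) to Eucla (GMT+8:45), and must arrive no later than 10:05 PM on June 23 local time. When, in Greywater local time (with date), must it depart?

4:05 PM on June 23

Target arrival in UTC: 10:05 PM − 8:45 = 1:20 PM on Jun 23.
Subtract 3 hours 45 minutes → departure 9:35 AM UTC on Jun 23.
Greywater is UTC+6:30: 9:35 AM + 6:30 = 4:05 PM on Jun 23.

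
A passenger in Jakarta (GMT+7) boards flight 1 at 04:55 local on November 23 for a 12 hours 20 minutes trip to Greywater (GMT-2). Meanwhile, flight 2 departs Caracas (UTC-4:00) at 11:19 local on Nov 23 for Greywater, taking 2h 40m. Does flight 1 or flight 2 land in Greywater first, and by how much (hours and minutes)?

Flight 1 in UTC: 04:55 − 7:00 = 21:55 on Nov 22.
+12 hours and 20 minutes → arrive 10:15 UTC on Nov 23.
Flight 2 in UTC: 11:19 + 4:00 = 15:19 on Nov 23.
+2 hours 40 minutes → arrive 17:59 UTC on Nov 23.
Flight 1 lands earlier by 7 hours 44 minutes.

the first, by 7 hours 44 minutes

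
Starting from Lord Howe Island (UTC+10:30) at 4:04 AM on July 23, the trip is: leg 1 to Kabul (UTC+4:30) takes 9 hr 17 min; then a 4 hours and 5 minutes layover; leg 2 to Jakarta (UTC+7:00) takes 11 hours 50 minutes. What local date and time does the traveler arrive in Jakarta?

Convert departure to UTC: 4:04 AM − 10:30 = 5:34 PM UTC on Jul 22.
Add 9 hours 17 minutes leg 1 → 2:51 AM UTC (Jul 23).
Add 4 hours and 5 minutes layover in Kabul → 6:56 AM UTC.
Add 11 hours 50 minutes leg 2 → 6:46 PM UTC.
Jakarta is UTC+7:00, so local arrival = 6:46 PM + 7:00 = 1:46 AM on Jul 24.

1:46 AM on Jul 24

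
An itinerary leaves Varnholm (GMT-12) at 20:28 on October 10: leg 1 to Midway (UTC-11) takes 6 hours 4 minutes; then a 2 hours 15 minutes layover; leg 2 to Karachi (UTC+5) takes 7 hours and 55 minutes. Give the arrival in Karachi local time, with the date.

Convert departure to UTC: 20:28 + 12:00 = 08:28 UTC on Oct 11.
Add 6 hours 4 minutes leg 1 → 14:32 UTC.
Add 2 hours 15 minutes layover in Midway → 16:47 UTC.
Add 7 hours and 55 minutes leg 2 → 00:42 UTC (Oct 12).
Karachi is UTC+5:00, so local arrival = 00:42 + 5:00 = 05:42 on Oct 12.

05:42 on October 12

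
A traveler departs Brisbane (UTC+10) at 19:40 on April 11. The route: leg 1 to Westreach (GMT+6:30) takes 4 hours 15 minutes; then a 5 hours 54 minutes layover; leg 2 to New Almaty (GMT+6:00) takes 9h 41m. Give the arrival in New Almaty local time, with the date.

11:30 on April 12

Convert departure to UTC: 19:40 − 10:00 = 09:40 UTC on Apr 11.
Add 4 hours 15 minutes leg 1 → 13:55 UTC.
Add 5 hours 54 minutes layover in Westreach → 19:49 UTC.
Add 9 hours and 41 minutes leg 2 → 05:30 UTC (Apr 12).
New Almaty is UTC+6:00, so local arrival = 05:30 + 6:00 = 11:30 on Apr 12.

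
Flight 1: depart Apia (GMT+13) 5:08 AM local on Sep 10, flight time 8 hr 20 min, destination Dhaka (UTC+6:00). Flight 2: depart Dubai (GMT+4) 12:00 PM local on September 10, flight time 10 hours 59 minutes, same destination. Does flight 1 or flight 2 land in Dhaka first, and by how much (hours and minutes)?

Flight 1 in UTC: 5:08 AM − 13:00 = 4:08 PM on Sep 9.
+8 hours and 20 minutes → arrive 12:28 AM UTC on Sep 10.
Flight 2 in UTC: 12:00 PM − 4:00 = 8:00 AM on Sep 10.
+10 hours and 59 minutes → arrive 6:59 PM UTC on Sep 10.
Flight 1 lands earlier by 18 hours 31 minutes.

the first, by 18 hours 31 minutes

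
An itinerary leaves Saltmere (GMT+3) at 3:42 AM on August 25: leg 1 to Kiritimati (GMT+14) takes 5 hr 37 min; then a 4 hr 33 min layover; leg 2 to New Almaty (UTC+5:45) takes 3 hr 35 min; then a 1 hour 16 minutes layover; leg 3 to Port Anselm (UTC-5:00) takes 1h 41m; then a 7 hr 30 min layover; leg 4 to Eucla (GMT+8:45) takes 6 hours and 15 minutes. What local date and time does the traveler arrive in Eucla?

3:54 PM on Aug 26

Convert departure to UTC: 3:42 AM − 3:00 = 12:42 AM UTC on Aug 25.
Add 5 hours 37 minutes leg 1 → 6:19 AM UTC.
Add 4 hours 33 minutes layover in Kiritimati → 10:52 AM UTC.
Add 3 hours and 35 minutes leg 2 → 2:27 PM UTC.
Add 1 hour 16 minutes layover in New Almaty → 3:43 PM UTC.
Add 1 hour 41 minutes leg 3 → 5:24 PM UTC.
Add 7 hours and 30 minutes layover in Port Anselm → 12:54 AM UTC (Aug 26).
Add 6 hours 15 minutes leg 4 → 7:09 AM UTC.
Eucla is UTC+8:45, so local arrival = 7:09 AM + 8:45 = 3:54 PM on Aug 26.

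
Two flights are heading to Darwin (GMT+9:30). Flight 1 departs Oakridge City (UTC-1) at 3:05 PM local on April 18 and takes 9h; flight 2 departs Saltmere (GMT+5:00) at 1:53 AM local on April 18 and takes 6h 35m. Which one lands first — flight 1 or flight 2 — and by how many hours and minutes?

the second, by 21 hours 37 minutes

Flight 1 in UTC: 3:05 PM + 1:00 = 4:05 PM on Apr 18.
+9 hours → arrive 1:05 AM UTC on Apr 19.
Flight 2 in UTC: 1:53 AM − 5:00 = 8:53 PM on Apr 17.
+6 hours and 35 minutes → arrive 3:28 AM UTC on Apr 18.
Flight 2 lands earlier by 21 hours 37 minutes.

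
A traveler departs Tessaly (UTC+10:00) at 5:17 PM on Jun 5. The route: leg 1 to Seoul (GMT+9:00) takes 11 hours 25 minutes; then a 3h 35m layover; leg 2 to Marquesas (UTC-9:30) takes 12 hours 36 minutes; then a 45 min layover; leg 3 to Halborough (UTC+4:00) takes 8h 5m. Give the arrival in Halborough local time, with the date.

11:43 PM on June 6

Convert departure to UTC: 5:17 PM − 10:00 = 7:17 AM UTC on Jun 5.
Add 11 hours 25 minutes leg 1 → 6:42 PM UTC.
Add 3 hours 35 minutes layover in Seoul → 10:17 PM UTC.
Add 12 hours 36 minutes leg 2 → 10:53 AM UTC (Jun 6).
Add 45 minutes layover in Marquesas → 11:38 AM UTC.
Add 8 hours and 5 minutes leg 3 → 7:43 PM UTC.
Halborough is UTC+4:00, so local arrival = 7:43 PM + 4:00 = 11:43 PM on Jun 6.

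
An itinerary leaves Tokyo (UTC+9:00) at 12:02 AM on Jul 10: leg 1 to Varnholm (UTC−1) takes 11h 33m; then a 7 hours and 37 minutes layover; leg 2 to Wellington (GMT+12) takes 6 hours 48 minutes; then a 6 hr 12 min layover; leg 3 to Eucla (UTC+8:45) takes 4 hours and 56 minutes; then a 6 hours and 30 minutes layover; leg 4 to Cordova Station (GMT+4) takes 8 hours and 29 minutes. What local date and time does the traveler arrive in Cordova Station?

11:07 PM on Jul 11

Convert departure to UTC: 12:02 AM − 9:00 = 3:02 PM UTC on Jul 9.
Add 11 hours and 33 minutes leg 1 → 2:35 AM UTC (Jul 10).
Add 7 hours and 37 minutes layover in Varnholm → 10:12 AM UTC.
Add 6 hours 48 minutes leg 2 → 5:00 PM UTC.
Add 6 hours and 12 minutes layover in Wellington → 11:12 PM UTC.
Add 4 hours and 56 minutes leg 3 → 4:08 AM UTC (Jul 11).
Add 6 hours and 30 minutes layover in Eucla → 10:38 AM UTC.
Add 8 hours and 29 minutes leg 4 → 7:07 PM UTC.
Cordova Station is UTC+4:00, so local arrival = 7:07 PM + 4:00 = 11:07 PM on Jul 11.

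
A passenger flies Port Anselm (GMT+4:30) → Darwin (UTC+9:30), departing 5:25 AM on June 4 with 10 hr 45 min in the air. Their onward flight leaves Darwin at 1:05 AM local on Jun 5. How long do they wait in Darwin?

3 hours 55 minutes

Convert departure to UTC: 5:25 AM − 4:30 = 12:55 AM UTC on Jun 4.
Add 10 hours and 45 minutes flight time → 11:40 AM UTC.
Darwin is UTC+9:30, so local arrival = 11:40 AM + 9:30 = 9:10 PM on Jun 4.
Layover = 1:05 AM − 9:10 PM (+1 day) = 3 hours 55 minutes.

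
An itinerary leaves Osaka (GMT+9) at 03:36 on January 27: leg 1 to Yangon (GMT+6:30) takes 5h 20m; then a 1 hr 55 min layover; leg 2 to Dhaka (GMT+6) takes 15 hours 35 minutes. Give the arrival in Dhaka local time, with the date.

23:26 on Jan 27

Convert departure to UTC: 03:36 − 9:00 = 18:36 UTC on Jan 26.
Add 5 hours 20 minutes leg 1 → 23:56 UTC.
Add 1 hour and 55 minutes layover in Yangon → 01:51 UTC (Jan 27).
Add 15 hours 35 minutes leg 2 → 17:26 UTC.
Dhaka is UTC+6:00, so local arrival = 17:26 + 6:00 = 23:26 on Jan 27.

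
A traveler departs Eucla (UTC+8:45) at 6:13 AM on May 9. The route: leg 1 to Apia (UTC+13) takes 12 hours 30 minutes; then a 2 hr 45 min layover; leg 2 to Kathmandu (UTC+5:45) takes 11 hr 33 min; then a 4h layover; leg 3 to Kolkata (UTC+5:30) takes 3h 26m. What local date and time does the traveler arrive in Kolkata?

1:12 PM on May 10

Convert departure to UTC: 6:13 AM − 8:45 = 9:28 PM UTC on May 8.
Add 12 hours and 30 minutes leg 1 → 9:58 AM UTC (May 9).
Add 2 hours and 45 minutes layover in Apia → 12:43 PM UTC.
Add 11 hours and 33 minutes leg 2 → 12:16 AM UTC (May 10).
Add 4 hours layover in Kathmandu → 4:16 AM UTC.
Add 3 hours 26 minutes leg 3 → 7:42 AM UTC.
Kolkata is UTC+5:30, so local arrival = 7:42 AM + 5:30 = 1:12 PM on May 10.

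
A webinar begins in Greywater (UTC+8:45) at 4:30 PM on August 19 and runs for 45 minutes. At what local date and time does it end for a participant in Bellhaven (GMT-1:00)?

7:30 AM on August 19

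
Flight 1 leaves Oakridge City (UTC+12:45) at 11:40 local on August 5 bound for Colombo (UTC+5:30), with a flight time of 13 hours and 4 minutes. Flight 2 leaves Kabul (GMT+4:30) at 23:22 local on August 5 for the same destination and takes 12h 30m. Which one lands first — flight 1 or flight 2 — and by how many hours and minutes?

Flight 1 in UTC: 11:40 − 12:45 = 22:55 on Aug 4.
+13 hours 4 minutes → arrive 11:59 UTC on Aug 5.
Flight 2 in UTC: 23:22 − 4:30 = 18:52 on Aug 5.
+12 hours and 30 minutes → arrive 07:22 UTC on Aug 6.
Flight 1 lands earlier by 19 hours 23 minutes.

the first, by 19 hours 23 minutes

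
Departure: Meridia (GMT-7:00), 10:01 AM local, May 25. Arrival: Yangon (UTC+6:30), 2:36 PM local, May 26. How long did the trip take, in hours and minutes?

15 hours 5 minutes

Yangon is 13:30 ahead of Meridia.
Clock-face elapsed time (ignoring zones) is 28 hours 35 minutes.
Actual elapsed = 28 hours 35 minutes − 13:30 = 15 hours 5 minutes.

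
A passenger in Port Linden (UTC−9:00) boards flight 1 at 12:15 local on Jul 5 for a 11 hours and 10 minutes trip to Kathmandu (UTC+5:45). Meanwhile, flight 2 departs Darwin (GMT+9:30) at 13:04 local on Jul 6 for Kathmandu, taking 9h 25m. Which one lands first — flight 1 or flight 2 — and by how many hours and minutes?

the first, by 4 hours 34 minutes

Flight 1 in UTC: 12:15 + 9:00 = 21:15 on Jul 5.
+11 hours and 10 minutes → arrive 08:25 UTC on Jul 6.
Flight 2 in UTC: 13:04 − 9:30 = 03:34 on Jul 6.
+9 hours and 25 minutes → arrive 12:59 UTC on Jul 6.
Flight 1 lands earlier by 4 hours 34 minutes.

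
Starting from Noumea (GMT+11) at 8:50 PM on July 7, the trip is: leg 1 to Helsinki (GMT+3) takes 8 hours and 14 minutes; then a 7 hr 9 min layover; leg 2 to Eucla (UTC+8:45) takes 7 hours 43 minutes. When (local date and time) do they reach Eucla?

Convert departure to UTC: 8:50 PM − 11:00 = 9:50 AM UTC on Jul 7.
Add 8 hours 14 minutes leg 1 → 6:04 PM UTC.
Add 7 hours 9 minutes layover in Helsinki → 1:13 AM UTC (Jul 8).
Add 7 hours 43 minutes leg 2 → 8:56 AM UTC.
Eucla is UTC+8:45, so local arrival = 8:56 AM + 8:45 = 5:41 PM on Jul 8.

5:41 PM on Jul 8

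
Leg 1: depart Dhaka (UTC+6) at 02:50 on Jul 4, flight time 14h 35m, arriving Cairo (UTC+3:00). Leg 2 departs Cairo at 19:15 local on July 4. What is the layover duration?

4 hours 50 minutes

Convert departure to UTC: 02:50 − 6:00 = 20:50 UTC on Jul 3.
Add 14 hours 35 minutes flight time → 11:25 UTC (Jul 4).
Cairo is UTC+3:00, so local arrival = 11:25 + 3:00 = 14:25 on Jul 4.
Layover = 19:15 − 14:25 = 4 hours 50 minutes.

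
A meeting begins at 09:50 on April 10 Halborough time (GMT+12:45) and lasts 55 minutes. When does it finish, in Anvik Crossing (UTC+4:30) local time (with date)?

Convert start to UTC: 09:50 − 12:45 = 21:05 UTC on Apr 9.
Add 55 minutes duration → 22:00 UTC.
Anvik Crossing is UTC+4:30, so local end time = 22:00 + 4:30 = 02:30 on Apr 10.

02:30 on Apr 10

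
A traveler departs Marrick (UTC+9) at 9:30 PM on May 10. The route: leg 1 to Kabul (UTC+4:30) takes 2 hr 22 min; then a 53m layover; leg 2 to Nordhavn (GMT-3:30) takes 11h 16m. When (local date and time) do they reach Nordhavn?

11:31 PM on May 10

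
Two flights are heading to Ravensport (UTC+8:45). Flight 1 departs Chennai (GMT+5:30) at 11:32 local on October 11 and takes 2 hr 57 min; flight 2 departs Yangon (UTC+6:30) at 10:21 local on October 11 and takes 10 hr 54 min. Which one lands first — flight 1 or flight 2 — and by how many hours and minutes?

Flight 1 in UTC: 11:32 − 5:30 = 06:02 on Oct 11.
+2 hours 57 minutes → arrive 08:59 UTC on Oct 11.
Flight 2 in UTC: 10:21 − 6:30 = 03:51 on Oct 11.
+10 hours 54 minutes → arrive 14:45 UTC on Oct 11.
Flight 1 lands earlier by 5 hours 46 minutes.

the first, by 5 hours 46 minutes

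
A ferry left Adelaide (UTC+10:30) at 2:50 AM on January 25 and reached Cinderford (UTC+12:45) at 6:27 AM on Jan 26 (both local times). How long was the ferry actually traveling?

25 hours 22 minutes

Departure in UTC: 2:50 AM − 10:30 = 4:20 PM on Jan 24.
Arrival in UTC: 6:27 AM − 12:45 = 5:42 PM on Jan 25.
Elapsed = 5:42 PM − 4:20 PM (+1 day) = 25 hours 22 minutes.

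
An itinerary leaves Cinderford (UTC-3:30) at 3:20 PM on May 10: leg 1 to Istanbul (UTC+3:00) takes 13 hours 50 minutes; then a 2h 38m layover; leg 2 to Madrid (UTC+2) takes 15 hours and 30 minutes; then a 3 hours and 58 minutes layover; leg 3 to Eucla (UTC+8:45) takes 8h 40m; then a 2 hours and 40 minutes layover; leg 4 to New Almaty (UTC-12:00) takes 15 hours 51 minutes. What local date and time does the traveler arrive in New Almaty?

9:57 PM on May 12

Convert departure to UTC: 3:20 PM + 3:30 = 6:50 PM UTC on May 10.
Add 13 hours and 50 minutes leg 1 → 8:40 AM UTC (May 11).
Add 2 hours and 38 minutes layover in Istanbul → 11:18 AM UTC.
Add 15 hours 30 minutes leg 2 → 2:48 AM UTC (May 12).
Add 3 hours 58 minutes layover in Madrid → 6:46 AM UTC.
Add 8 hours and 40 minutes leg 3 → 3:26 PM UTC.
Add 2 hours and 40 minutes layover in Eucla → 6:06 PM UTC.
Add 15 hours 51 minutes leg 4 → 9:57 AM UTC (May 13).
New Almaty is UTC−12:00, so local arrival = 9:57 AM − 12:00 = 9:57 PM on May 12.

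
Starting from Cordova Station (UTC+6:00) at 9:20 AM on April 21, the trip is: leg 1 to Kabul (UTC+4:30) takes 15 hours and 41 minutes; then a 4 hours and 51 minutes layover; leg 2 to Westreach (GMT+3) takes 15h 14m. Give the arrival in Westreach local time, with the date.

6:06 PM on April 22

Convert departure to UTC: 9:20 AM − 6:00 = 3:20 AM UTC on Apr 21.
Add 15 hours 41 minutes leg 1 → 7:01 PM UTC.
Add 4 hours 51 minutes layover in Kabul → 11:52 PM UTC.
Add 15 hours and 14 minutes leg 2 → 3:06 PM UTC (Apr 22).
Westreach is UTC+3:00, so local arrival = 3:06 PM + 3:00 = 6:06 PM on Apr 22.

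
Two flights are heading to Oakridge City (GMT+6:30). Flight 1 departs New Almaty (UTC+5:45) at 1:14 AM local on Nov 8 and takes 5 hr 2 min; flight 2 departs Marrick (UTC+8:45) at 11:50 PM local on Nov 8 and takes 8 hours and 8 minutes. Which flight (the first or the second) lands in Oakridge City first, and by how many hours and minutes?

the first, by 22 hours 42 minutes

Flight 1 in UTC: 1:14 AM − 5:45 = 7:29 PM on Nov 7.
+5 hours and 2 minutes → arrive 12:31 AM UTC on Nov 8.
Flight 2 in UTC: 11:50 PM − 8:45 = 3:05 PM on Nov 8.
+8 hours and 8 minutes → arrive 11:13 PM UTC on Nov 8.
Flight 1 lands earlier by 22 hours 42 minutes.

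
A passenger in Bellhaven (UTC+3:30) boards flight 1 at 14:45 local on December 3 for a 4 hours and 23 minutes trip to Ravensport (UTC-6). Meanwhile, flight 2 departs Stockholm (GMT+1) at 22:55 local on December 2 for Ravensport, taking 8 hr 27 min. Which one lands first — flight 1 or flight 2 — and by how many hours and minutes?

the second, by 9 hours 16 minutes

Flight 1 in UTC: 14:45 − 3:30 = 11:15 on Dec 3.
+4 hours and 23 minutes → arrive 15:38 UTC on Dec 3.
Flight 2 in UTC: 22:55 − 1:00 = 21:55 on Dec 2.
+8 hours 27 minutes → arrive 06:22 UTC on Dec 3.
Flight 2 lands earlier by 9 hours 16 minutes.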